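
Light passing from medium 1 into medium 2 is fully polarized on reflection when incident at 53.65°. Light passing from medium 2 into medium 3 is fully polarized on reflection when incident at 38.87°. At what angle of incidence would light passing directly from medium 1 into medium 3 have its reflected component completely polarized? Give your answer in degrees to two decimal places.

n₂/n₁ = tan 53.65° = 1.3588 and n₃/n₂ = tan 38.87° = 0.8060.
n₃/n₁ = 1.0953. Then tan θ_B(1→3) = n₃/n₁, so θ_B(1→3) = arctan(1.0953) = 47.60°.

θ_B ≈ 47.60°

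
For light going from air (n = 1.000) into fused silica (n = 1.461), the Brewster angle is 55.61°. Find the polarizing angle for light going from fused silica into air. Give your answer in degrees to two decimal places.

θ_B' ≈ 34.39°

Reversing the direction swaps n₁ and n₂, so tan θ_B' = 1/tan θ_B and θ_B' = 90° − θ_B.
Hence θ_B' = 90° − 55.61° = 34.39°.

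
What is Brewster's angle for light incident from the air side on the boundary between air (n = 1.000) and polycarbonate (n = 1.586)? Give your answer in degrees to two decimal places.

θ_B ≈ 57.77°

At Brewster's angle the reflected and refracted rays are perpendicular, which with Snell's law gives tan θ_B = n₂/n₁.
Brewster's condition: tan θ_B = n₂/n₁ = 1.586/1.000 = 1.5860.
So θ_B = arctan 1.5860 = 57.77°.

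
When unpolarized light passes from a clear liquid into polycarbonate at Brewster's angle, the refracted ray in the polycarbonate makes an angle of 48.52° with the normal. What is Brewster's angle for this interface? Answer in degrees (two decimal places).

At Brewster's angle the reflected and refracted rays are perpendicular, so θ_B + θ_t = 90°.
So θ_B = 90° − θ_t = 90° − 48.52° = 41.48°.

θ_B ≈ 41.48°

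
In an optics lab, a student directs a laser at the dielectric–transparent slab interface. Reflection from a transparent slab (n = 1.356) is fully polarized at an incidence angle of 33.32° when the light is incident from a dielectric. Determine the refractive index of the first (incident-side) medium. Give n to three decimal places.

At Brewster's angle, tan θ_B = n₂/n₁ with n₁ on the incident side (a dielectric) and n₂ on the transmitted side (a transparent slab).
n₁ = n₂ / tan θ_B = 1.356 / tan 33.32° = 2.063.

n ≈ 2.063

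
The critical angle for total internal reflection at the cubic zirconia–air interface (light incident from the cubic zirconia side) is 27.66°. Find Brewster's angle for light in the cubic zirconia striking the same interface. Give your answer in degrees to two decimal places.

θ_B ≈ 24.90°

At the critical angle sin θ_c = n₂/n₁, giving n₂/n₁ = sin 27.66° = 0.4642.
Then tan θ_B = n₂/n₁ = 0.4642, so θ_B = arctan 0.4642 = 24.90°.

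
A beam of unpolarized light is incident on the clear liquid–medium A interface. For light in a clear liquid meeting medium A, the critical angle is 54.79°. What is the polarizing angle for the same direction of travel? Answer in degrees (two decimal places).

θ_B ≈ 39.25°

n₂/n₁ = sin θ_c = sin 54.79° = 0.8170.
tan θ_B equals the same ratio, so θ_B = arctan(0.8170) = 39.25°.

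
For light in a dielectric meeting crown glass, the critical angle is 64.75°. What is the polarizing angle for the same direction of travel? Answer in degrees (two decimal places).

sin θ_c = n₂/n₁, so n₂/n₁ = sin 64.75° = 0.9045.
Brewster: tan θ_B = n₂/n₁ = 0.9045.
θ_B = arctan(0.9045) = 42.13°.

θ_B ≈ 42.13°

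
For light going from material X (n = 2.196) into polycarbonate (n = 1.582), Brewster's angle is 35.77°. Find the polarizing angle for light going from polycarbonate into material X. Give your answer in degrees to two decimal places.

tan θ_B' = n₁/n₂ = 1/tan θ_B, so θ_B' = 90° − θ_B.
θ_B' = 90° − 35.77° = 54.23°.

θ_B' ≈ 54.23°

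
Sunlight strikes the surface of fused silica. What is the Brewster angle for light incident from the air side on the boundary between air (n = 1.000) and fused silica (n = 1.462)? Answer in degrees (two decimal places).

θ_B ≈ 55.63°

tan θ_B = n₂/n₁ = 1.462/1.000 = 1.4620.
So θ_B = arctan 1.4620 = 55.63°.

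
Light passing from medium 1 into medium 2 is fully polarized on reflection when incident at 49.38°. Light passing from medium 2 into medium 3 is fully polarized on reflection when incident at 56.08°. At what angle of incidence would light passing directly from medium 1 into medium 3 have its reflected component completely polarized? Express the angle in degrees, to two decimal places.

n₂/n₁ = tan 49.38° = 1.1659 and n₃/n₂ = tan 56.08° = 1.4870.
So n₃/n₁ = (n₂/n₁)(n₃/n₂) = 1.1659 × 1.4870 = 1.7337.
θ_B(1→3) = arctan(1.7337) = 60.02°.

θ_B ≈ 60.02°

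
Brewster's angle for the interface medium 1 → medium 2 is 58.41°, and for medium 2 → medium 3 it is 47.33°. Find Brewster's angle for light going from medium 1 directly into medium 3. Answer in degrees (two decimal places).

n₂/n₁ = tan 58.41° = 1.6261 and n₃/n₂ = tan 47.33° = 1.0848.
So n₃/n₁ = (n₂/n₁)(n₃/n₂) = 1.6261 × 1.0848 = 1.7641.
θ_B(1→3) = arctan(1.7641) = 60.45°.

θ_B ≈ 60.45°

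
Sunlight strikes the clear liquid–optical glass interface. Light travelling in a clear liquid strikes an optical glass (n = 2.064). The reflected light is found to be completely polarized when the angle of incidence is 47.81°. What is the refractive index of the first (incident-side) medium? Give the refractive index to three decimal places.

n ≈ 1.871

Brewster's law: tan θ_B = n₂/n₁ (light incident in a clear liquid, refracted into an optical glass).
n₁ = n₂ / tan θ_B = 2.064 / tan 47.81° = 1.871.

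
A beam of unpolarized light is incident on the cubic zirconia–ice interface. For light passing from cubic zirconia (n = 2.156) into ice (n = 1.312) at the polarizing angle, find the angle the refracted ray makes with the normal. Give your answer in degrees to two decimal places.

θ_B = arctan(n₂/n₁) = arctan(1.312/2.156) = 31.32°.
At Brewster's angle the reflected and refracted rays are perpendicular, so θ_t = 90° − θ_B = 90° − 31.32° = 58.68°.

θ_t ≈ 58.68°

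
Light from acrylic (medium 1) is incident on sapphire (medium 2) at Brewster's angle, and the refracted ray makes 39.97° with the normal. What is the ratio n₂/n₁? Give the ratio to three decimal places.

θ_B + θ_t = 90°, so θ_B = 90° − 39.97° = 50.03°.
tan θ_B = n₂/n₁, so n₂/n₁ = tan 50.03° = 1.193.

n₂/n₁ ≈ 1.193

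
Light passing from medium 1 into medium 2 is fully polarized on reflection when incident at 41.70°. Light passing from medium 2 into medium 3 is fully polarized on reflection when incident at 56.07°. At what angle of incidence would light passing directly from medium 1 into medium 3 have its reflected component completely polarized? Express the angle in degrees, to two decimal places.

θ_B ≈ 52.95°

Each Brewster angle gives a ratio: n₂/n₁ = tan 41.70° = 0.8910, n₃/n₂ = tan 56.07° = 1.4865.
n₃/n₁ = 1.3244. Then tan θ_B(1→3) = n₃/n₁, so θ_B(1→3) = arctan(1.3244) = 52.95°.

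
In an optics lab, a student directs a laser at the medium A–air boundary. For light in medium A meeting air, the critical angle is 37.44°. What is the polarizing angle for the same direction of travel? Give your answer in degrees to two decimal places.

θ_B ≈ 31.30°

sin θ_c = n₂/n₁, so n₂/n₁ = sin 37.44° = 0.6079.
Brewster: tan θ_B = n₂/n₁ = 0.6079.
θ_B = arctan(0.6079) = 31.30°.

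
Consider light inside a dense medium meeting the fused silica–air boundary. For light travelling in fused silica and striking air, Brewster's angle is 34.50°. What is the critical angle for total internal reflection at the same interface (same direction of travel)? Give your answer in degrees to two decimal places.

θ_c ≈ 43.42°

tan θ_B = n₂/n₁ = tan 34.50° = 0.6873.
Total internal reflection: sin θ_c = n₂/n₁ = 0.6873.
θ_c = arcsin(0.6873) = 43.42°.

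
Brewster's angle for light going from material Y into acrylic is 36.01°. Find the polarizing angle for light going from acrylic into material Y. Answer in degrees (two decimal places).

Reversing the direction swaps n₁ and n₂, so tan θ_B' = 1/tan θ_B and θ_B' = 90° − θ_B.
Hence θ_B' = 90° − 36.01° = 53.99°.

θ_B' ≈ 53.99°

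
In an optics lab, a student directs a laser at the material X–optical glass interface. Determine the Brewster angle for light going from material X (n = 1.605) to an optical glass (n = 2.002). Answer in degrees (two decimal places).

θ_B ≈ 51.28°

Here n₂/n₁ = 2.002/1.605 = 1.2474, and Brewster's law gives tan θ_B = n₂/n₁.
So θ_B = arctan 1.2474 = 51.28°.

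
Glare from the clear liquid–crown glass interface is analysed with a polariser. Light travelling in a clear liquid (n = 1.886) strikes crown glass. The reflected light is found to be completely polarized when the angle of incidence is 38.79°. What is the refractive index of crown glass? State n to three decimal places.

n ≈ 1.516

Full polarization of the reflected beam means tan θ_B = n₂/n₁, where n₁ is the incident medium (a clear liquid).
n₂ = n₁ tan θ_B = 1.886 × tan 38.79° = 1.516.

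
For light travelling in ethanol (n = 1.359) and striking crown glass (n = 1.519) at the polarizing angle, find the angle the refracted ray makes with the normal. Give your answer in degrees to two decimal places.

First find Brewster's angle: tan θ_B = 1.519/1.359 = 1.1177, giving θ_B = 48.18°.
Since θ_B + θ_t = 90° at Brewster incidence, θ_t = 90° − 48.18° = 41.82°.

θ_t ≈ 41.82°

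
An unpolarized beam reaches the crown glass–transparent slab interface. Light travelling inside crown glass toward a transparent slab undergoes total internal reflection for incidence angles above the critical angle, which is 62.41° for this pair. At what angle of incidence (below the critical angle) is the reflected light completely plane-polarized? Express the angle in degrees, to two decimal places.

θ_B ≈ 41.55°

sin θ_c = n₂/n₁, so n₂/n₁ = sin 62.41° = 0.8863.
Brewster: tan θ_B = n₂/n₁ = 0.8863.
θ_B = arctan(0.8863) = 41.55°.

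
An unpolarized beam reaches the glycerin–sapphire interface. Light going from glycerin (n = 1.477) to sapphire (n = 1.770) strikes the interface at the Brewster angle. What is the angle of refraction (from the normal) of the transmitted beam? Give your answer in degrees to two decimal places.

θ_t ≈ 39.84°

First find Brewster's angle: tan θ_B = 1.770/1.477 = 1.1984, giving θ_B = 50.16°.
At Brewster's angle the reflected and refracted rays are perpendicular, so θ_t = 90° − θ_B = 90° − 50.16° = 39.84°.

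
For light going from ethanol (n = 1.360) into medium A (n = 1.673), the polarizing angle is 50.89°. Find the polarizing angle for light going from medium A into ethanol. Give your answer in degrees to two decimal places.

The two Brewster angles are complementary: θ_B' = 90° − θ_B = 90° − 50.89° = 39.11°.

θ_B' ≈ 39.11°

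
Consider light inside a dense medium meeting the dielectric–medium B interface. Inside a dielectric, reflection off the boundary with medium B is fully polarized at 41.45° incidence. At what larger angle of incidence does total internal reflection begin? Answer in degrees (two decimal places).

tan θ_B = n₂/n₁ = tan 41.45° = 0.8832.
Total internal reflection: sin θ_c = n₂/n₁ = 0.8832.
θ_c = arcsin(0.8832) = 62.03°.

θ_c ≈ 62.03°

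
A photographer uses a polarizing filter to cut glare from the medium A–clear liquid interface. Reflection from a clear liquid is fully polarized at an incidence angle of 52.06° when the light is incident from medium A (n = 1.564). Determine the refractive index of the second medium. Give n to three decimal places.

Brewster's law: tan θ_B = n₂/n₁ (light incident in medium A, refracted into a clear liquid).
n₂ = n₁ tan θ_B = 1.564 × tan 52.06° = 2.006.

n ≈ 2.006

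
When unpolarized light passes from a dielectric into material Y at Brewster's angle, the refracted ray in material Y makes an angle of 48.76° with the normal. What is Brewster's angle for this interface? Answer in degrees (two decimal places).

θ_B ≈ 41.24°

At Brewster's angle the reflected and refracted rays are perpendicular, so θ_B + θ_t = 90°.
θ_B = 90° − 48.76° = 41.24°.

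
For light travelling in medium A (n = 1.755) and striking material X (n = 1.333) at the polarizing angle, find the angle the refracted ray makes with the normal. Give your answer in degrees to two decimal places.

θ_t ≈ 52.78°

tan θ_B = n₂/n₁ = 1.333/1.755 = 0.7595, so θ_B = 37.22°.
Since θ_B + θ_t = 90° at Brewster incidence, θ_t = 90° − 37.22° = 52.78°.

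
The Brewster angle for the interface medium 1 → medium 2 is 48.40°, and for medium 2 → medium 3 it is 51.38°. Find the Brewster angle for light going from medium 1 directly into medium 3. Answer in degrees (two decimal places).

Each Brewster angle gives a ratio: n₂/n₁ = tan 48.40° = 1.1263, n₃/n₂ = tan 51.38° = 1.2518.
n₃/n₁ = 1.4099. Then tan θ_B(1→3) = n₃/n₁, so θ_B(1→3) = arctan(1.4099) = 54.65°.

θ_B ≈ 54.65°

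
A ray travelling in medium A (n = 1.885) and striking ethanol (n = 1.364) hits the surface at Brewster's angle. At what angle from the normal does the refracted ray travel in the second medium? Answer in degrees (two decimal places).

tan θ_B = n₂/n₁ = 1.364/1.885 = 0.7236, so θ_B = 35.89°.
The refracted ray is perpendicular to the reflected ray, so θ_t = 90° − θ_B = 54.11°.

θ_t ≈ 54.11°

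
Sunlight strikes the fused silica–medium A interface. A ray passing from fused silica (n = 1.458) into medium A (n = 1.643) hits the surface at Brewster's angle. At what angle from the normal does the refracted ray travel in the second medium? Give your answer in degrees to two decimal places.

θ_t ≈ 41.59°

θ_B = arctan(n₂/n₁) = arctan(1.643/1.458) = 48.41°.
Since θ_B + θ_t = 90° at Brewster incidence, θ_t = 90° − 48.41° = 41.59°.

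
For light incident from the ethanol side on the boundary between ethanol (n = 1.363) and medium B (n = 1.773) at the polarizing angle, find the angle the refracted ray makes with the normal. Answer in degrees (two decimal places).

θ_t ≈ 37.55°

First find Brewster's angle: tan θ_B = 1.773/1.363 = 1.3008, giving θ_B = 52.45°.
The refracted ray is perpendicular to the reflected ray, so θ_t = 90° − θ_B = 37.55°.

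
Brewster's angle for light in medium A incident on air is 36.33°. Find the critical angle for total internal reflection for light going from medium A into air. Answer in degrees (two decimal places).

tan θ_B = n₂/n₁ = tan 36.33° = 0.7354.
Total internal reflection: sin θ_c = n₂/n₁ = 0.7354.
θ_c = arcsin(0.7354) = 47.34°.

θ_c ≈ 47.34°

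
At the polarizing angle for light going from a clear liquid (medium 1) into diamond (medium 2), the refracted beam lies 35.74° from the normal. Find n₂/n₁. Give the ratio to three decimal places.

n₂/n₁ ≈ 1.390

θ_B + θ_t = 90°, so θ_B = 90° − 35.74° = 54.26°.
tan θ_B = n₂/n₁, so n₂/n₁ = tan 54.26° = 1.390.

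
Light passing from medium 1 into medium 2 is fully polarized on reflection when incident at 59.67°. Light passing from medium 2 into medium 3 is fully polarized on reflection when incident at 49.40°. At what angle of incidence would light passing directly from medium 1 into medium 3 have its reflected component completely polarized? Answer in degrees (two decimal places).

θ_B ≈ 63.37°

Each Brewster angle gives a ratio: n₂/n₁ = tan 59.67° = 1.7092, n₃/n₂ = tan 49.40° = 1.1667.
Multiplying, n₃/n₁ = 1.7092 × 1.1667 = 1.9942, and θ_B(1→3) = arctan 1.9942 = 63.37°.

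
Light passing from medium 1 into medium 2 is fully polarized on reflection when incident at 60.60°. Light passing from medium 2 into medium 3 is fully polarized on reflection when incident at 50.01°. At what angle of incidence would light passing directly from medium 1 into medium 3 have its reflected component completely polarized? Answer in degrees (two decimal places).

n₂/n₁ = tan 60.60° = 1.7747 and n₃/n₂ = tan 50.01° = 1.1922.
Multiplying, n₃/n₁ = 1.7747 × 1.1922 = 2.1158, and θ_B(1→3) = arctan 2.1158 = 64.70°.

θ_B ≈ 64.70°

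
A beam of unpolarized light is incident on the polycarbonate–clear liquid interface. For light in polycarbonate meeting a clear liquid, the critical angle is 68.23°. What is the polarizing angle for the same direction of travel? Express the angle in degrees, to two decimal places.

θ_B ≈ 42.88°

n₂/n₁ = sin θ_c = sin 68.23° = 0.9287.
tan θ_B equals the same ratio, so θ_B = arctan(0.9287) = 42.88°.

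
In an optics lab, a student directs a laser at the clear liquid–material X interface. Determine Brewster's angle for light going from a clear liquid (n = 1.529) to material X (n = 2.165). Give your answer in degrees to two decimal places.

θ_B ≈ 54.77°

tan θ_B = n₂/n₁ = 2.165/1.529 = 1.4160.
So θ_B = arctan 1.4160 = 54.77°.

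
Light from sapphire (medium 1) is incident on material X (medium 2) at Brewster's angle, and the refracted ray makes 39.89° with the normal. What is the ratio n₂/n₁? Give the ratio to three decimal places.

n₂/n₁ ≈ 1.196

At Brewster incidence θ_B = 90° − θ_t = 90° − 39.89° = 50.11°.
Then n₂/n₁ = tan θ_B = tan 50.11° = 1.196.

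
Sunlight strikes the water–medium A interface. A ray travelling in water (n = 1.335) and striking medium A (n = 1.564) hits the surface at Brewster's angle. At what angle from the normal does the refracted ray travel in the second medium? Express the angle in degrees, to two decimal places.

tan θ_B = n₂/n₁ = 1.564/1.335 = 1.1715, so θ_B = 49.52°.
Since θ_B + θ_t = 90° at Brewster incidence, θ_t = 90° − 49.52° = 40.48°.

θ_t ≈ 40.48°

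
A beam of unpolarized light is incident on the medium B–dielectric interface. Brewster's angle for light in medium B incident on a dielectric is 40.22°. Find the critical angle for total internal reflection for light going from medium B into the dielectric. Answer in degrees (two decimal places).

θ_c ≈ 57.74°

tan θ_B = n₂/n₁ = tan 40.22° = 0.8457.
Total internal reflection: sin θ_c = n₂/n₁ = 0.8457.
θ_c = arcsin(0.8457) = 57.74°.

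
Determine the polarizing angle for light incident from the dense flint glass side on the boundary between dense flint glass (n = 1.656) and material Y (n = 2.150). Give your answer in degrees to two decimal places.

At Brewster's angle the reflected and refracted rays are perpendicular, which with Snell's law gives tan θ_B = n₂/n₁.
Brewster's condition: tan θ_B = n₂/n₁ = 2.150/1.656 = 1.2983.
So θ_B = arctan 1.2983 = 52.40°.

θ_B ≈ 52.40°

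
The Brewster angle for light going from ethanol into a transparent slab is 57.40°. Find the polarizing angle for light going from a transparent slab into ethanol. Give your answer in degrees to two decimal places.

θ_B' ≈ 32.60°

Reversing the direction swaps n₁ and n₂, so tan θ_B' = 1/tan θ_B and θ_B' = 90° − θ_B.
Hence θ_B' = 90° − 57.40° = 32.60°.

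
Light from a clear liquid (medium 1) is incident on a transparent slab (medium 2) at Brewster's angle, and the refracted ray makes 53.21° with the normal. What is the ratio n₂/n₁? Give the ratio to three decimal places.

n₂/n₁ ≈ 0.748

At Brewster incidence θ_B = 90° − θ_t = 90° − 53.21° = 36.79°.
Then n₂/n₁ = tan θ_B = tan 36.79° = 0.748.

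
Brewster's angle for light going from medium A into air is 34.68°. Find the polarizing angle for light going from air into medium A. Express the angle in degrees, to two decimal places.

Reversing the direction swaps n₁ and n₂, so tan θ_B' = 1/tan θ_B and θ_B' = 90° − θ_B.
Hence θ_B' = 90° − 34.68° = 55.32°.

θ_B' ≈ 55.32°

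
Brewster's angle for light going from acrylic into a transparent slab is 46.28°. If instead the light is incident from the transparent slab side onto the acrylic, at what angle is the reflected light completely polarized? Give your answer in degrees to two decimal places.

θ_B' ≈ 43.72°

Reversing the direction swaps n₁ and n₂, so tan θ_B' = 1/tan θ_B and θ_B' = 90° − θ_B.
Hence θ_B' = 90° − 46.28° = 43.72°.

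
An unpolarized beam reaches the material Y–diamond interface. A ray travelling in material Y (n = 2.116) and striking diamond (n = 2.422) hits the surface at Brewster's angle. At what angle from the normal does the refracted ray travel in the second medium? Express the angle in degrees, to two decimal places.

θ_t ≈ 41.14°

θ_B = arctan(n₂/n₁) = arctan(2.422/2.116) = 48.86°.
At Brewster's angle the reflected and refracted rays are perpendicular, so θ_t = 90° − θ_B = 90° − 48.86° = 41.14°.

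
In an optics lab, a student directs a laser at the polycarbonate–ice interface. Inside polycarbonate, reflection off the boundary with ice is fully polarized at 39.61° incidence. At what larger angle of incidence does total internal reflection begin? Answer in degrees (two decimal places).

tan θ_B = n₂/n₁ = tan 39.61° = 0.8276.
Total internal reflection: sin θ_c = n₂/n₁ = 0.8276.
θ_c = arcsin(0.8276) = 55.85°.

θ_c ≈ 55.85°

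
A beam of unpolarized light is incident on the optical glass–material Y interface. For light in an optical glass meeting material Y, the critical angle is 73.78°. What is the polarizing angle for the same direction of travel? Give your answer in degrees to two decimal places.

θ_B ≈ 43.84°

n₂/n₁ = sin θ_c = sin 73.78° = 0.9602.
tan θ_B equals the same ratio, so θ_B = arctan(0.9602) = 43.84°.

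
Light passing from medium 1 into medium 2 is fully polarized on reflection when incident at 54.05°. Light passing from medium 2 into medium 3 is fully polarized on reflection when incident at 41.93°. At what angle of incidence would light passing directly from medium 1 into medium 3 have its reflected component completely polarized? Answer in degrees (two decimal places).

n₂/n₁ = tan 54.05° = 1.3789 and n₃/n₂ = tan 41.93° = 0.8982.
n₃/n₁ = 1.2385. Then tan θ_B(1→3) = n₃/n₁, so θ_B(1→3) = arctan(1.2385) = 51.08°.

θ_B ≈ 51.08°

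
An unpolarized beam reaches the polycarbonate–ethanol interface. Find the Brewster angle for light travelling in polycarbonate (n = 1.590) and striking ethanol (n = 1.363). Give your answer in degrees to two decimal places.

θ_B ≈ 40.60°

The reflected p-component vanishes when tan θ_B = n₂/n₁.
Here n₂/n₁ = 1.363/1.590 = 0.8572, and Brewster's law gives tan θ_B = n₂/n₁. Taking the arctangent, θ_B = 40.60°.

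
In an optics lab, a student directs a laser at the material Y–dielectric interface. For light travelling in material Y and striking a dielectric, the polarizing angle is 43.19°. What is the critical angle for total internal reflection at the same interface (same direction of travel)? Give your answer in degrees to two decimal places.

From Brewster, n₂/n₁ = tan θ_B = tan 43.19° = 0.9387.
Then sin θ_c = n₂/n₁ = 0.9387, so θ_c = arcsin 0.9387 = 69.84°.

θ_c ≈ 69.84°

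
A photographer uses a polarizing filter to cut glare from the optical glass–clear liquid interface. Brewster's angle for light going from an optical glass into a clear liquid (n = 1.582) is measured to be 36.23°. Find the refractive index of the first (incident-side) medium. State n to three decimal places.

n ≈ 2.159

At Brewster's angle, tan θ_B = n₂/n₁ with n₁ on the incident side (an optical glass) and n₂ on the transmitted side (a clear liquid).
n₁ = n₂ / tan θ_B = 1.582 / tan 36.23° = 2.159.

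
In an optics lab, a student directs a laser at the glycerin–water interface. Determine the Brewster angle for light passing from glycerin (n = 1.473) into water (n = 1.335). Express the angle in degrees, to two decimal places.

Here n₂/n₁ = 1.335/1.473 = 0.9063, and Brewster's law gives tan θ_B = n₂/n₁. Taking the arctangent, θ_B = 42.19°.

θ_B ≈ 42.19°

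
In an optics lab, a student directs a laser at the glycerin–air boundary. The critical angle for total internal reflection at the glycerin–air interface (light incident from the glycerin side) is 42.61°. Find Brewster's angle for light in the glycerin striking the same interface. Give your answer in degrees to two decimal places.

θ_B ≈ 34.10°

n₂/n₁ = sin θ_c = sin 42.61° = 0.6770.
tan θ_B equals the same ratio, so θ_B = arctan(0.6770) = 34.10°.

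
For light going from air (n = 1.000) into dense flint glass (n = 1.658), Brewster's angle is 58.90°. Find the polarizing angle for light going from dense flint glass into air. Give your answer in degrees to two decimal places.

θ_B' ≈ 31.10°

tan θ_B' = n₁/n₂ = 1/tan θ_B, so θ_B' = 90° − θ_B.
θ_B' = 90° − 58.90° = 31.10°.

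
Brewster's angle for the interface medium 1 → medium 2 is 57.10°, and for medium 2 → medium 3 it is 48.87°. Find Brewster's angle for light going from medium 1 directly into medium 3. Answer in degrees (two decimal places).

θ_B ≈ 60.54°

Each Brewster angle gives a ratio: n₂/n₁ = tan 57.10° = 1.5458, n₃/n₂ = tan 48.87° = 1.1451.
So n₃/n₁ = (n₂/n₁)(n₃/n₂) = 1.5458 × 1.1451 = 1.7701.
θ_B(1→3) = arctan(1.7701) = 60.54°.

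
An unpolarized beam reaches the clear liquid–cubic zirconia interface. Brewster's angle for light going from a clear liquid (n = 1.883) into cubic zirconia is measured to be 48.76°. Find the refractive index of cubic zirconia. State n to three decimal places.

n ≈ 2.148

Full polarization of the reflected beam means tan θ_B = n₂/n₁, where n₁ is the incident medium (a clear liquid).
n₂ = n₁ tan θ_B = 1.883 × tan 48.76° = 2.148.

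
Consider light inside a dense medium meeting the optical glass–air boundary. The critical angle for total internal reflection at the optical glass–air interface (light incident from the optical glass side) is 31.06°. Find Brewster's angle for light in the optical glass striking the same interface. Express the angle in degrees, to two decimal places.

θ_B ≈ 27.29°

sin θ_c = n₂/n₁, so n₂/n₁ = sin 31.06° = 0.5159.
Brewster: tan θ_B = n₂/n₁ = 0.5159.
θ_B = arctan(0.5159) = 27.29°.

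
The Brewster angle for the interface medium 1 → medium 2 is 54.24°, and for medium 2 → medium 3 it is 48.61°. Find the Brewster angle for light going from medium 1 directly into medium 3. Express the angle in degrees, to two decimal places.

Each Brewster angle gives a ratio: n₂/n₁ = tan 54.24° = 1.3886, n₃/n₂ = tan 48.61° = 1.1347.
So n₃/n₁ = (n₂/n₁)(n₃/n₂) = 1.3886 × 1.1347 = 1.5756.
θ_B(1→3) = arctan(1.5756) = 57.60°.

θ_B ≈ 57.60°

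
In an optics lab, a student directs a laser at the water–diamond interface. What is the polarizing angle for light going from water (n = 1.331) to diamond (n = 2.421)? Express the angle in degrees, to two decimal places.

θ_B ≈ 61.20°

The reflected p-component vanishes when tan θ_B = n₂/n₁.
tan θ_B = n₂/n₁ = 2.421/1.331 = 1.8189.
So θ_B = arctan 1.8189 = 61.20°.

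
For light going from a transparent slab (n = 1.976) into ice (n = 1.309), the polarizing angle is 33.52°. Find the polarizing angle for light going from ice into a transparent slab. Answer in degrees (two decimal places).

Reversing the direction swaps n₁ and n₂, so tan θ_B' = 1/tan θ_B and θ_B' = 90° − θ_B.
Hence θ_B' = 90° − 33.52° = 56.48°.

θ_B' ≈ 56.48°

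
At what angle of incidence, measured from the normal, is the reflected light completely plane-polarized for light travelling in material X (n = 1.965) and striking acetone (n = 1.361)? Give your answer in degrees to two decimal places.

θ_B ≈ 34.71°

Here n₂/n₁ = 1.361/1.965 = 0.6926, and Brewster's law gives tan θ_B = n₂/n₁.
θ_B = arctan(0.6926) = 34.71°.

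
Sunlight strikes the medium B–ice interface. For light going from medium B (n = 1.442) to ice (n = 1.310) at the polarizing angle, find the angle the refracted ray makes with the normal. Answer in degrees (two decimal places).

θ_t ≈ 47.75°

tan θ_B = n₂/n₁ = 1.310/1.442 = 0.9085, so θ_B = 42.25°.
The refracted ray is perpendicular to the reflected ray, so θ_t = 90° − θ_B = 47.75°.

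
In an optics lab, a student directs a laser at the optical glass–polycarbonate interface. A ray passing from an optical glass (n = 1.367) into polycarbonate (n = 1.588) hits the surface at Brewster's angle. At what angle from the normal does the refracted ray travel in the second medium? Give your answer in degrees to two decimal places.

θ_t ≈ 40.72°

θ_B = arctan(n₂/n₁) = arctan(1.588/1.367) = 49.28°.
Since θ_B + θ_t = 90° at Brewster incidence, θ_t = 90° − 49.28° = 40.72°.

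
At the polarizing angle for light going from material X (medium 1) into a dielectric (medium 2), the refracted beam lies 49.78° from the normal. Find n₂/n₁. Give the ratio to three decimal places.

At Brewster incidence θ_B = 90° − θ_t = 90° − 49.78° = 40.22°.
Then n₂/n₁ = tan θ_B = tan 40.22° = 0.846.

n₂/n₁ ≈ 0.846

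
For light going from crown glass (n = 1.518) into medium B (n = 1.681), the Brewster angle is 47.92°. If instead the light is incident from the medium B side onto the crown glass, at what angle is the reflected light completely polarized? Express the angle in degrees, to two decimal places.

θ_B' ≈ 42.08°

The two Brewster angles are complementary: θ_B' = 90° − θ_B = 90° − 47.92° = 42.08°.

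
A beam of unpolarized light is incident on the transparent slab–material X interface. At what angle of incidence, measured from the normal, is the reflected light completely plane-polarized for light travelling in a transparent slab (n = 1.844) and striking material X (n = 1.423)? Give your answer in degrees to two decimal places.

tan θ_B = n₂/n₁ = 1.423/1.844 = 0.7717. Taking the arctangent, θ_B = 37.66°.

θ_B ≈ 37.66°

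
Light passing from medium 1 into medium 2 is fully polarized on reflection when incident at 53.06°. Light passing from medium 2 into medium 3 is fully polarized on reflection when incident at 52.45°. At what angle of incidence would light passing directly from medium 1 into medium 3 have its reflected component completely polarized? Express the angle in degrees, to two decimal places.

tan θ_B(1→2) = n₂/n₁ = tan 53.06° = 1.3299.
tan θ_B(2→3) = n₃/n₂ = tan 52.45° = 1.3009.
n₃/n₁ = 1.7301. Then tan θ_B(1→3) = n₃/n₁, so θ_B(1→3) = arctan(1.7301) = 59.97°.

θ_B ≈ 59.97°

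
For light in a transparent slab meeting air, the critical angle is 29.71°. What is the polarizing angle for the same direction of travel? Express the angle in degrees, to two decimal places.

θ_B ≈ 26.36°

sin θ_c = n₂/n₁, so n₂/n₁ = sin 29.71° = 0.4956.
Brewster: tan θ_B = n₂/n₁ = 0.4956.
θ_B = arctan(0.4956) = 26.36°.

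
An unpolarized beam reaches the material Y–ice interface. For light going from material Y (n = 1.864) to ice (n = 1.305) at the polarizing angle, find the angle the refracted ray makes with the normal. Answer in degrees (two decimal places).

θ_t ≈ 55.00°

First find Brewster's angle: tan θ_B = 1.305/1.864 = 0.7001, giving θ_B = 35.00°.
At Brewster's angle the reflected and refracted rays are perpendicular, so θ_t = 90° − θ_B = 90° − 35.00° = 55.00°.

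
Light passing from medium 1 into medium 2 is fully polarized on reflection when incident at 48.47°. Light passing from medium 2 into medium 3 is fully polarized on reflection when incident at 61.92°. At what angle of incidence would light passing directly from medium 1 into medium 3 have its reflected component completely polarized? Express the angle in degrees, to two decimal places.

θ_B ≈ 64.71°

Each Brewster angle gives a ratio: n₂/n₁ = tan 48.47° = 1.1291, n₃/n₂ = tan 61.92° = 1.8744.
n₃/n₁ = 2.1164. Then tan θ_B(1→3) = n₃/n₁, so θ_B(1→3) = arctan(2.1164) = 64.71°.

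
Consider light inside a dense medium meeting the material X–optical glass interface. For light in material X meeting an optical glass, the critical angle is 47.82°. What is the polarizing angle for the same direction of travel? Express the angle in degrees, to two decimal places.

θ_B ≈ 36.54°

At the critical angle sin θ_c = n₂/n₁, giving n₂/n₁ = sin 47.82° = 0.7410.
Then tan θ_B = n₂/n₁ = 0.7410, so θ_B = arctan 0.7410 = 36.54°.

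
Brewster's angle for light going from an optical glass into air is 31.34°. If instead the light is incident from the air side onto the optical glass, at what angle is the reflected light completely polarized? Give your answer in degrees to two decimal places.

tan θ_B' = n₁/n₂ = 1/tan θ_B, so θ_B' = 90° − θ_B.
θ_B' = 90° − 31.34° = 58.66°.

θ_B' ≈ 58.66°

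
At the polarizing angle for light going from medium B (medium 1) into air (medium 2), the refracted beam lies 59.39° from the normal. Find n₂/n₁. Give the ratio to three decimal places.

n₂/n₁ ≈ 0.592

θ_B + θ_t = 90°, so θ_B = 90° − 59.39° = 30.61°.
Then n₂/n₁ = tan θ_B = tan 30.61° = 0.592.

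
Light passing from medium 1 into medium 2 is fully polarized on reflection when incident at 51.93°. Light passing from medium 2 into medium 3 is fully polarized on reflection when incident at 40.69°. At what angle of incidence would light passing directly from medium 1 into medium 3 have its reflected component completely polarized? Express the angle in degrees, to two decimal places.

θ_B ≈ 47.67°

n₂/n₁ = tan 51.93° = 1.2767 and n₃/n₂ = tan 40.69° = 0.8598.
Multiplying, n₃/n₁ = 1.2767 × 0.8598 = 1.0978, and θ_B(1→3) = arctan 1.0978 = 47.67°.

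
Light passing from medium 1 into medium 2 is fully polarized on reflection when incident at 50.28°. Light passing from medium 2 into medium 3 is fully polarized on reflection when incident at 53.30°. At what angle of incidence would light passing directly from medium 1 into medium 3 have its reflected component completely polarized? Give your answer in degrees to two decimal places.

tan θ_B(1→2) = n₂/n₁ = tan 50.28° = 1.2037.
tan θ_B(2→3) = n₃/n₂ = tan 53.30° = 1.3416.
n₃/n₁ = 1.6148. Then tan θ_B(1→3) = n₃/n₁, so θ_B(1→3) = arctan(1.6148) = 58.23°.

θ_B ≈ 58.23°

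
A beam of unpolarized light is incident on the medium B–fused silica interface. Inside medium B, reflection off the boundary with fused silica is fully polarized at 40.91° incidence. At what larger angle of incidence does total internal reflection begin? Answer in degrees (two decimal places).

θ_c ≈ 60.06°

From Brewster, n₂/n₁ = tan θ_B = tan 40.91° = 0.8665.
Then sin θ_c = n₂/n₁ = 0.8665, so θ_c = arcsin 0.8665 = 60.06°.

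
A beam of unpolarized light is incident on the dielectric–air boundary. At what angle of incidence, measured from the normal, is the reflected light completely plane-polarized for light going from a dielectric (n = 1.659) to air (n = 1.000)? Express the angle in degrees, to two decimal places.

θ_B ≈ 31.08°

Here n₂/n₁ = 1.000/1.659 = 0.6028, and Brewster's law gives tan θ_B = n₂/n₁.
So θ_B = arctan 0.6028 = 31.08°.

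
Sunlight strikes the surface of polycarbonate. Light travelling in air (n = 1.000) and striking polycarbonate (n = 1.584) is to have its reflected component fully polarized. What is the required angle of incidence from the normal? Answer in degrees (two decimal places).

θ_B ≈ 57.74°

Here n₂/n₁ = 1.584/1.000 = 1.5840, and Brewster's law gives tan θ_B = n₂/n₁.
θ_B = arctan(1.5840) = 57.74°.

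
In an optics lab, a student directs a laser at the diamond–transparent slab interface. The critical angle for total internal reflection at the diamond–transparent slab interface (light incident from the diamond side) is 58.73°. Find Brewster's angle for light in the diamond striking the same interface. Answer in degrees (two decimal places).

n₂/n₁ = sin θ_c = sin 58.73° = 0.8547.
tan θ_B equals the same ratio, so θ_B = arctan(0.8547) = 40.52°.

θ_B ≈ 40.52°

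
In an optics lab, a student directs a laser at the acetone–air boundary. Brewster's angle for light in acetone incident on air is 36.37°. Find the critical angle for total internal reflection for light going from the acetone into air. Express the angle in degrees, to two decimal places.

θ_c ≈ 47.43°

From Brewster, n₂/n₁ = tan θ_B = tan 36.37° = 0.7365.
Then sin θ_c = n₂/n₁ = 0.7365, so θ_c = arcsin 0.7365 = 47.43°.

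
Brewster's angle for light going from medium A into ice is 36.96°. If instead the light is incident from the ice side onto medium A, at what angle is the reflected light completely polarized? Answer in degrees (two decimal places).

tan θ_B' = n₁/n₂ = 1/tan θ_B, so θ_B' = 90° − θ_B.
θ_B' = 90° − 36.96° = 53.04°.

θ_B' ≈ 53.04°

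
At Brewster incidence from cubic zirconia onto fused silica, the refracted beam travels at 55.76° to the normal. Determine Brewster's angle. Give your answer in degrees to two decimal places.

θ_B ≈ 34.24°

Brewster's condition makes the reflected and refracted beams perpendicular: θ_B + θ_t = 90°.
θ_B = 90° − 55.76° = 34.24°.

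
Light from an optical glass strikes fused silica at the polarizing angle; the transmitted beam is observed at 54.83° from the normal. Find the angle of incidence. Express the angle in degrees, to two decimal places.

θ_B ≈ 35.17°

Brewster's condition makes the reflected and refracted beams perpendicular: θ_B + θ_t = 90°.
So θ_B = 90° − θ_t = 90° − 54.83° = 35.17°.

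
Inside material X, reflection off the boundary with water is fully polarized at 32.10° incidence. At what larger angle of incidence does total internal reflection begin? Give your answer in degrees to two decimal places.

From Brewster, n₂/n₁ = tan θ_B = tan 32.10° = 0.6273.
Then sin θ_c = n₂/n₁ = 0.6273, so θ_c = arcsin 0.6273 = 38.85°.

θ_c ≈ 38.85°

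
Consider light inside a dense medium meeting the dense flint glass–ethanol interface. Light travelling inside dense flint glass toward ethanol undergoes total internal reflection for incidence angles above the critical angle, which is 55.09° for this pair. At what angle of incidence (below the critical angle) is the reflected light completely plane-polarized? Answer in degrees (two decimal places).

At the critical angle sin θ_c = n₂/n₁, giving n₂/n₁ = sin 55.09° = 0.8201.
Then tan θ_B = n₂/n₁ = 0.8201, so θ_B = arctan 0.8201 = 39.35°.

θ_B ≈ 39.35°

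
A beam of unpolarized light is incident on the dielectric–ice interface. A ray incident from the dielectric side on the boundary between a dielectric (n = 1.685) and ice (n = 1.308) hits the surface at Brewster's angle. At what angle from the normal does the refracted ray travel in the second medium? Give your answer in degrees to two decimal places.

First find Brewster's angle: tan θ_B = 1.308/1.685 = 0.7763, giving θ_B = 37.82°.
At Brewster's angle the reflected and refracted rays are perpendicular, so θ_t = 90° − θ_B = 90° − 37.82° = 52.18°.

θ_t ≈ 52.18°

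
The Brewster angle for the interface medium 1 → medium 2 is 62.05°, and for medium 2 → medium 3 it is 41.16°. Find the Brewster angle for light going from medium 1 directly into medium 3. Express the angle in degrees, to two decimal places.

θ_B ≈ 58.74°

n₂/n₁ = tan 62.05° = 1.8847 and n₃/n₂ = tan 41.16° = 0.8742.
n₃/n₁ = 1.6476. Then tan θ_B(1→3) = n₃/n₁, so θ_B(1→3) = arctan(1.6476) = 58.74°.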